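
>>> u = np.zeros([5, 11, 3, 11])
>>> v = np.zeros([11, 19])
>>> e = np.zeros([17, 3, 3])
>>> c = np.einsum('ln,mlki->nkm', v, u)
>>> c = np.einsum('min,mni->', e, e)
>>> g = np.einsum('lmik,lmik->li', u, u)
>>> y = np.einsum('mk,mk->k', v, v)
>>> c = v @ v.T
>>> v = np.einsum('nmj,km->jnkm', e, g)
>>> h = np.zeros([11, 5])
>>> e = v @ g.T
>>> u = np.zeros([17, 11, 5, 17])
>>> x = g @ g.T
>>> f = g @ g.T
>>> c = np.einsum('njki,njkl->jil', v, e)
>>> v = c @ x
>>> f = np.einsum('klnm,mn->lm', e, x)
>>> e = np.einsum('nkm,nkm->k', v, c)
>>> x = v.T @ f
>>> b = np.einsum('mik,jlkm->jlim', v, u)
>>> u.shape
(17, 11, 5, 17)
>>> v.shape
(17, 3, 5)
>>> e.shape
(3,)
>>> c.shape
(17, 3, 5)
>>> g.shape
(5, 3)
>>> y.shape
(19,)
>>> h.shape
(11, 5)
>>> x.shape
(5, 3, 5)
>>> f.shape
(17, 5)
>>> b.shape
(17, 11, 3, 17)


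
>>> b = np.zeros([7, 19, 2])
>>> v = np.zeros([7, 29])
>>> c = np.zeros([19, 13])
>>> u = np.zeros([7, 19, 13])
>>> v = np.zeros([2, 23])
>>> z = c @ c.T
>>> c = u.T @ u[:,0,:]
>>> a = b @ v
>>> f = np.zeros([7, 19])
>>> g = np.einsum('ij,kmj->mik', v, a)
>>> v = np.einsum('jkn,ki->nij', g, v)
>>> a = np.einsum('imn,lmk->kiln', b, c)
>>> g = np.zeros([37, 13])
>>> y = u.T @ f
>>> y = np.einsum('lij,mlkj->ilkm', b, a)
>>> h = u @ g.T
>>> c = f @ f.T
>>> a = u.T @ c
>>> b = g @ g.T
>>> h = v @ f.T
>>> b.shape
(37, 37)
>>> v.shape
(7, 23, 19)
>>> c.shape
(7, 7)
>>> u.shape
(7, 19, 13)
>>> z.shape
(19, 19)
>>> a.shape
(13, 19, 7)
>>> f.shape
(7, 19)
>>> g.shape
(37, 13)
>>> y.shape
(19, 7, 13, 13)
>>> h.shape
(7, 23, 7)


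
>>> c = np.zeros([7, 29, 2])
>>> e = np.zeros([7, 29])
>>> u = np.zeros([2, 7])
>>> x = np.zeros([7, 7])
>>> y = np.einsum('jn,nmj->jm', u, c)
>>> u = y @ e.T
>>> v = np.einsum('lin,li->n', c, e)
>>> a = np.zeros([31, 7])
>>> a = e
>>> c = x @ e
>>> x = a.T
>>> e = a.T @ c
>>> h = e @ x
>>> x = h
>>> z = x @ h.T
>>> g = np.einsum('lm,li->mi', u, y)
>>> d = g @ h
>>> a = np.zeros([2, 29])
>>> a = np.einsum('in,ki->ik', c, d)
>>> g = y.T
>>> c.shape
(7, 29)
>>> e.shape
(29, 29)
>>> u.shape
(2, 7)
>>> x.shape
(29, 7)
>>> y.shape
(2, 29)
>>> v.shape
(2,)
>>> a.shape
(7, 7)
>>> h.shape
(29, 7)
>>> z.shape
(29, 29)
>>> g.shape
(29, 2)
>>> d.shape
(7, 7)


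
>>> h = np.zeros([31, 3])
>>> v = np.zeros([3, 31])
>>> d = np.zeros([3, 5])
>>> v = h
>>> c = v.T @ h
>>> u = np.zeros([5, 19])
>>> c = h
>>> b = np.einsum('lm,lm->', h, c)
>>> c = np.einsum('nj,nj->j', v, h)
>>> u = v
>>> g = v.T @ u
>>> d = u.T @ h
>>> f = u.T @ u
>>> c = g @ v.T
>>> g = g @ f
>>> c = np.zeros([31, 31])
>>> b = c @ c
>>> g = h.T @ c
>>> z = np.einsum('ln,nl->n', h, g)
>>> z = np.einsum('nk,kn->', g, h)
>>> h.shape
(31, 3)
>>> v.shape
(31, 3)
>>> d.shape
(3, 3)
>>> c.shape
(31, 31)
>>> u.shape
(31, 3)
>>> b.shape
(31, 31)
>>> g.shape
(3, 31)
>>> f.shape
(3, 3)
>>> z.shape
()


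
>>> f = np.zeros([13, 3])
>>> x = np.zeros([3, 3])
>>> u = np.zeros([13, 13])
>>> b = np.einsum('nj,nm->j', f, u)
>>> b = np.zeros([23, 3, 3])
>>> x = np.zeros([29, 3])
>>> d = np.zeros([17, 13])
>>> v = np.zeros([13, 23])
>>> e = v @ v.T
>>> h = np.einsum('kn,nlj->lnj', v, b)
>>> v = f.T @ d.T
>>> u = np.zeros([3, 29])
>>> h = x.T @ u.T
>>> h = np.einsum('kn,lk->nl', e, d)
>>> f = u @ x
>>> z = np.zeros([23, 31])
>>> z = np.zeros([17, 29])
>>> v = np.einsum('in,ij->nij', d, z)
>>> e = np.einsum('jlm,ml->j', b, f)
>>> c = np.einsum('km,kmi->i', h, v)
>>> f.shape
(3, 3)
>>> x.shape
(29, 3)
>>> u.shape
(3, 29)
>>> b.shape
(23, 3, 3)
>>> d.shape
(17, 13)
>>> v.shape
(13, 17, 29)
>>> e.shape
(23,)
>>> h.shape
(13, 17)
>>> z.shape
(17, 29)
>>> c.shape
(29,)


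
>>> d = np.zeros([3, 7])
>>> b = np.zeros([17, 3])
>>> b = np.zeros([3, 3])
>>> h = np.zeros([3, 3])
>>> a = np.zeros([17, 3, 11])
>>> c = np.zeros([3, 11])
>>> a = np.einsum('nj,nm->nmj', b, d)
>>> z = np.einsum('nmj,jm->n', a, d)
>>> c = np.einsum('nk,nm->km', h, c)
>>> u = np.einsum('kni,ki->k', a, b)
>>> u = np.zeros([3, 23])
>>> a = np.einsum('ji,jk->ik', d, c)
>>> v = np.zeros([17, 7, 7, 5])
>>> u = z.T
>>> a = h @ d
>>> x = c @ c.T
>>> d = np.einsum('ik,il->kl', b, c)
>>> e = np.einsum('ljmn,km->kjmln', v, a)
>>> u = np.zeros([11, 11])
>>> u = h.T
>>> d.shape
(3, 11)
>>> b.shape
(3, 3)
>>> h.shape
(3, 3)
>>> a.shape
(3, 7)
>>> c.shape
(3, 11)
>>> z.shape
(3,)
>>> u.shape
(3, 3)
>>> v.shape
(17, 7, 7, 5)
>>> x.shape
(3, 3)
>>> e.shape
(3, 7, 7, 17, 5)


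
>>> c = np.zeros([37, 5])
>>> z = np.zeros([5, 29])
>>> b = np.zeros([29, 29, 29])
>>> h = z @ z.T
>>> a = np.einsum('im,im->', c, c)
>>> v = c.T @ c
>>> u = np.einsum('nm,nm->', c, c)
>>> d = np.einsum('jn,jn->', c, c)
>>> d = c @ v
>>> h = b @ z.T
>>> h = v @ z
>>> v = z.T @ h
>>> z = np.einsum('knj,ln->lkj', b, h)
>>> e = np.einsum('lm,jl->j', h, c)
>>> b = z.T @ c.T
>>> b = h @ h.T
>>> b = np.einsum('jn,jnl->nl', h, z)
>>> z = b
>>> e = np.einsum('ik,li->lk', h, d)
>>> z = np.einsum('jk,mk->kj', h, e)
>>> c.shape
(37, 5)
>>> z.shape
(29, 5)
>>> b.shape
(29, 29)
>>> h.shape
(5, 29)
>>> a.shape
()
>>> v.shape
(29, 29)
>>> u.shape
()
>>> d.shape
(37, 5)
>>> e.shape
(37, 29)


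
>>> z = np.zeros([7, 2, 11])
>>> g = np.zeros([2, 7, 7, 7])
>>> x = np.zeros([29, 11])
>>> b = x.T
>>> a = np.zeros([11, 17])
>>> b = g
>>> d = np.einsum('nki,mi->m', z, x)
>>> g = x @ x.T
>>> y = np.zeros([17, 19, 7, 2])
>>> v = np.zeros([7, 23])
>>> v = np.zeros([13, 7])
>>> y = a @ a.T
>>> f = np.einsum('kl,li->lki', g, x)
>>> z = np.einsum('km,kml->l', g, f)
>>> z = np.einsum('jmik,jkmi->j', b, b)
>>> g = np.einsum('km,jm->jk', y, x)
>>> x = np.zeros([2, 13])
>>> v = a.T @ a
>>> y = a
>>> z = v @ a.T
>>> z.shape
(17, 11)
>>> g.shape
(29, 11)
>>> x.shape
(2, 13)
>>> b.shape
(2, 7, 7, 7)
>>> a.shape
(11, 17)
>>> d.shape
(29,)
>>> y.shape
(11, 17)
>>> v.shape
(17, 17)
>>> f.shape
(29, 29, 11)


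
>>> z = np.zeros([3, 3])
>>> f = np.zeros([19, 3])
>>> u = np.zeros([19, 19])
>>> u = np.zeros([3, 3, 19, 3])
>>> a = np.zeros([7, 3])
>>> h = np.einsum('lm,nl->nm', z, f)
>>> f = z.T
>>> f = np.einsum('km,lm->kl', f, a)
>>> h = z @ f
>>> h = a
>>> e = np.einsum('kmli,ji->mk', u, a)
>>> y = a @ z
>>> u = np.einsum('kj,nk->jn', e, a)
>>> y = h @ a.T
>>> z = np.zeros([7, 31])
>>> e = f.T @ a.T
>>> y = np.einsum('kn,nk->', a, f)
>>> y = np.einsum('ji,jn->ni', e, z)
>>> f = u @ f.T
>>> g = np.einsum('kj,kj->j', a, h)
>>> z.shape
(7, 31)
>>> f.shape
(3, 3)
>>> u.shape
(3, 7)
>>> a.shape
(7, 3)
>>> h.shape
(7, 3)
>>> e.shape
(7, 7)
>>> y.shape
(31, 7)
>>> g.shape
(3,)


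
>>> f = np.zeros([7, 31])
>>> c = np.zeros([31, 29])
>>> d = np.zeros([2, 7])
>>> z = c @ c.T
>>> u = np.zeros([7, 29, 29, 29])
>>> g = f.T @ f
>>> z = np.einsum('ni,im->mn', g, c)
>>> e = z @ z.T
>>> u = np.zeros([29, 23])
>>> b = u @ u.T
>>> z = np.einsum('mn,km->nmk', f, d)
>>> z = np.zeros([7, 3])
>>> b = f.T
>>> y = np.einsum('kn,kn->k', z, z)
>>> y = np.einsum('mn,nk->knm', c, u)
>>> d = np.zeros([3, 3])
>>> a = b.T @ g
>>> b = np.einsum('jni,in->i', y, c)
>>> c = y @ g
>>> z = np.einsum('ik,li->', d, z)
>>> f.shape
(7, 31)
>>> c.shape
(23, 29, 31)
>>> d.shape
(3, 3)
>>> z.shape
()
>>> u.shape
(29, 23)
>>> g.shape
(31, 31)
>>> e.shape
(29, 29)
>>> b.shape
(31,)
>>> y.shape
(23, 29, 31)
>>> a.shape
(7, 31)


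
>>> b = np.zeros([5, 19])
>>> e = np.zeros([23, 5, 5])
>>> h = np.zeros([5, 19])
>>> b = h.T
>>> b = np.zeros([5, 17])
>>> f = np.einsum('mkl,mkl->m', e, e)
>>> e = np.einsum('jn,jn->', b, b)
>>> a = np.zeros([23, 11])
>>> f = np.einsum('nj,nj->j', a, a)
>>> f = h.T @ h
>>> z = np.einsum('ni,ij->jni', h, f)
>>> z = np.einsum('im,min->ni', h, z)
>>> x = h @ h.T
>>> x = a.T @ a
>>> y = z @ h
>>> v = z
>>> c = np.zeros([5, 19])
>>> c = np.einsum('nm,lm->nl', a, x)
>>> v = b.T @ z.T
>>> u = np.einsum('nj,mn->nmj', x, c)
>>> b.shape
(5, 17)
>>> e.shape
()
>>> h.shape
(5, 19)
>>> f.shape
(19, 19)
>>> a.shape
(23, 11)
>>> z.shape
(19, 5)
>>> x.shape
(11, 11)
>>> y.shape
(19, 19)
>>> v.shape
(17, 19)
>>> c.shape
(23, 11)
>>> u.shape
(11, 23, 11)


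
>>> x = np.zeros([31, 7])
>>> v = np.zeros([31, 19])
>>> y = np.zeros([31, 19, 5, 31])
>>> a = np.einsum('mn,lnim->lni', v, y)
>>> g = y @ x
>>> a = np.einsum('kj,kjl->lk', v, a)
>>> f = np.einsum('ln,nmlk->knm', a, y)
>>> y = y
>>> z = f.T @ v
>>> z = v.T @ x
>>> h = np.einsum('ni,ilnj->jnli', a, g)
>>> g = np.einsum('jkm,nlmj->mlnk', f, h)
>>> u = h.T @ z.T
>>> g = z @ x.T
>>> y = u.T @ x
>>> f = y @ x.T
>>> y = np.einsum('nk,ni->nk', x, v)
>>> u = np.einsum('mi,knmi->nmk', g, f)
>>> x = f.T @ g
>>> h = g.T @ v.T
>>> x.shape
(31, 19, 5, 31)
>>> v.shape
(31, 19)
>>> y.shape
(31, 7)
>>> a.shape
(5, 31)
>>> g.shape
(19, 31)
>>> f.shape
(19, 5, 19, 31)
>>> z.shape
(19, 7)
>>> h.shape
(31, 31)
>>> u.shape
(5, 19, 19)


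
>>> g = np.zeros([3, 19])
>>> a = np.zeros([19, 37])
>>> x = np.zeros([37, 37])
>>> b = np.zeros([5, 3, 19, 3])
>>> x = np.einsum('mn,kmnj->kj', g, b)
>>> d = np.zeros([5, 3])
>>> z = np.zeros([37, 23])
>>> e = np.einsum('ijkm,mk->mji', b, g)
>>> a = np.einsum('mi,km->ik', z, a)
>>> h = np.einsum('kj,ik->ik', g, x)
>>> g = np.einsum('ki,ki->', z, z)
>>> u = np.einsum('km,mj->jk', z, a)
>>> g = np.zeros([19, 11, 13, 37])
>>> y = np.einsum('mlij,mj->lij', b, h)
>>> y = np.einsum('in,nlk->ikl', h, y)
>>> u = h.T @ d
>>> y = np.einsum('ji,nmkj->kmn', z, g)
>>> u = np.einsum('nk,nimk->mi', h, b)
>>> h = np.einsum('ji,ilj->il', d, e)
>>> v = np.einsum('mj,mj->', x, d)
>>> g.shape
(19, 11, 13, 37)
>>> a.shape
(23, 19)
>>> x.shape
(5, 3)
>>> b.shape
(5, 3, 19, 3)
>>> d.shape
(5, 3)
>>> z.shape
(37, 23)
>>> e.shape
(3, 3, 5)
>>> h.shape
(3, 3)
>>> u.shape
(19, 3)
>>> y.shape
(13, 11, 19)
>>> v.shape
()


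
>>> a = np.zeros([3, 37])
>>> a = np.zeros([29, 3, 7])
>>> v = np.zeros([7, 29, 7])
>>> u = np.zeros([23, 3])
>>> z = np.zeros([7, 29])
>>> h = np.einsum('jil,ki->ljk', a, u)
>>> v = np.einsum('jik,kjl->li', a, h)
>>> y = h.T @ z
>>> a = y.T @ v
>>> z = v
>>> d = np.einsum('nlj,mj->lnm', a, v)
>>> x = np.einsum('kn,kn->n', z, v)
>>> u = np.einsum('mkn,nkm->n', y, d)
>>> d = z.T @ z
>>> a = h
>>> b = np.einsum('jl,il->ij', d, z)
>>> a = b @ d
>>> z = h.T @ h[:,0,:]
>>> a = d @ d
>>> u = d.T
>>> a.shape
(3, 3)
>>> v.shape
(23, 3)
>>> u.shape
(3, 3)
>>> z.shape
(23, 29, 23)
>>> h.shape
(7, 29, 23)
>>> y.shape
(23, 29, 29)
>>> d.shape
(3, 3)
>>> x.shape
(3,)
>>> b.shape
(23, 3)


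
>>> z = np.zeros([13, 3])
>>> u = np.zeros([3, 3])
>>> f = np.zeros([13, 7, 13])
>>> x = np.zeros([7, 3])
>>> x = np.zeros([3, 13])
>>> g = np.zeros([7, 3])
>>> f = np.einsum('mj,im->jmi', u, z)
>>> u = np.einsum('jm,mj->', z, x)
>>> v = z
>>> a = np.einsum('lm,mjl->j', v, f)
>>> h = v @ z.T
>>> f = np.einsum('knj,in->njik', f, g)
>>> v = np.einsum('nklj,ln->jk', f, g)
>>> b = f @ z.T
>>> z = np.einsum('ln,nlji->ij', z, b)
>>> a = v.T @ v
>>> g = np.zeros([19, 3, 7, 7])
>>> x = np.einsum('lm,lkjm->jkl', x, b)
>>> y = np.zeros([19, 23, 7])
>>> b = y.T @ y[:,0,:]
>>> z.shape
(13, 7)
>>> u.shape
()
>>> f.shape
(3, 13, 7, 3)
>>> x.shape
(7, 13, 3)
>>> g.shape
(19, 3, 7, 7)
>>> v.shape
(3, 13)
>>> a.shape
(13, 13)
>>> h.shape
(13, 13)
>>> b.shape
(7, 23, 7)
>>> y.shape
(19, 23, 7)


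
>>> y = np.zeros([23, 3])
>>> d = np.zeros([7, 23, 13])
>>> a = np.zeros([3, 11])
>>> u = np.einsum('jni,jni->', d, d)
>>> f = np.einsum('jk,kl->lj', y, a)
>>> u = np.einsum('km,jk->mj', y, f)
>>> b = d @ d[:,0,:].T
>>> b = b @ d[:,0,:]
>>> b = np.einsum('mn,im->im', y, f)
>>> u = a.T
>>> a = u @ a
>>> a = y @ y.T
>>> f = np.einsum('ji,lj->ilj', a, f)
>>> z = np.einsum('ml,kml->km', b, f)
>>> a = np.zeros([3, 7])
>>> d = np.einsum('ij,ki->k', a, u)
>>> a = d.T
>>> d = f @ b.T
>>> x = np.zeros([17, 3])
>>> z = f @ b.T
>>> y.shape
(23, 3)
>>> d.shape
(23, 11, 11)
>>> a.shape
(11,)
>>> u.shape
(11, 3)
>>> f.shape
(23, 11, 23)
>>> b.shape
(11, 23)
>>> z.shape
(23, 11, 11)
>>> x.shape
(17, 3)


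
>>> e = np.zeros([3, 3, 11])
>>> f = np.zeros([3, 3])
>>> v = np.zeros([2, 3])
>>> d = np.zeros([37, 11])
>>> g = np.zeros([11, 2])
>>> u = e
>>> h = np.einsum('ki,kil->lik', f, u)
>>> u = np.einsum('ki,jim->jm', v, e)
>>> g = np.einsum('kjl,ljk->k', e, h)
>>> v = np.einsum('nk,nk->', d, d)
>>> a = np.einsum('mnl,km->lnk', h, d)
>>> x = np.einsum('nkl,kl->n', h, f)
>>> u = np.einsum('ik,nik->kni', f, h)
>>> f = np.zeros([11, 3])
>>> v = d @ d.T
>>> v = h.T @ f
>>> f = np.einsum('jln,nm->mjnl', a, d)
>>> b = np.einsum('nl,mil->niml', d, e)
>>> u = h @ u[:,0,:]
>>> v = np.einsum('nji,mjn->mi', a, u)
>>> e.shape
(3, 3, 11)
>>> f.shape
(11, 3, 37, 3)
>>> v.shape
(11, 37)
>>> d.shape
(37, 11)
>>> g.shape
(3,)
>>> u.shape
(11, 3, 3)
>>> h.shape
(11, 3, 3)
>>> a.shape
(3, 3, 37)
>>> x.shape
(11,)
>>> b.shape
(37, 3, 3, 11)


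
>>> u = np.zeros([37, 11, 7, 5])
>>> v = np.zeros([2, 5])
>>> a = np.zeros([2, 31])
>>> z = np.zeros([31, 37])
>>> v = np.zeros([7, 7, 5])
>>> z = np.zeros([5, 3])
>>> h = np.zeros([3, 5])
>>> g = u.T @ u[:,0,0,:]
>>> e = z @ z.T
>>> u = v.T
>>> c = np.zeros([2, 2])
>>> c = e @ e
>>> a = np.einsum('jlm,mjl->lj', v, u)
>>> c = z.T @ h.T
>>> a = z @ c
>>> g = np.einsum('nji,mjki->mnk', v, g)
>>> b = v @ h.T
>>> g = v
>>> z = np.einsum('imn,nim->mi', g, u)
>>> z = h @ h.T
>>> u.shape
(5, 7, 7)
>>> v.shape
(7, 7, 5)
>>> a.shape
(5, 3)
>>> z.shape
(3, 3)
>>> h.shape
(3, 5)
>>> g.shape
(7, 7, 5)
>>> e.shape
(5, 5)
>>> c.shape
(3, 3)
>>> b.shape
(7, 7, 3)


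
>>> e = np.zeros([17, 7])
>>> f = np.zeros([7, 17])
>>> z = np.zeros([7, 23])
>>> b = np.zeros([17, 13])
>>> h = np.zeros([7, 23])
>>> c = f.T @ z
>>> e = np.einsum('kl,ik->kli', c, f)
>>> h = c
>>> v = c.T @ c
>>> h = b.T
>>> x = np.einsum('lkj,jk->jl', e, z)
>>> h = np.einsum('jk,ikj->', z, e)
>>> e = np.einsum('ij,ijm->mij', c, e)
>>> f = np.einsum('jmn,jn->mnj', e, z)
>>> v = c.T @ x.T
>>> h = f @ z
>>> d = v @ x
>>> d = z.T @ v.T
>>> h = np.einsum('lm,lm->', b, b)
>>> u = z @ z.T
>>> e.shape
(7, 17, 23)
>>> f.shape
(17, 23, 7)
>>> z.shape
(7, 23)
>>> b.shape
(17, 13)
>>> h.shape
()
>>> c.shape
(17, 23)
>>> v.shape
(23, 7)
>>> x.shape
(7, 17)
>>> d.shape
(23, 23)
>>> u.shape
(7, 7)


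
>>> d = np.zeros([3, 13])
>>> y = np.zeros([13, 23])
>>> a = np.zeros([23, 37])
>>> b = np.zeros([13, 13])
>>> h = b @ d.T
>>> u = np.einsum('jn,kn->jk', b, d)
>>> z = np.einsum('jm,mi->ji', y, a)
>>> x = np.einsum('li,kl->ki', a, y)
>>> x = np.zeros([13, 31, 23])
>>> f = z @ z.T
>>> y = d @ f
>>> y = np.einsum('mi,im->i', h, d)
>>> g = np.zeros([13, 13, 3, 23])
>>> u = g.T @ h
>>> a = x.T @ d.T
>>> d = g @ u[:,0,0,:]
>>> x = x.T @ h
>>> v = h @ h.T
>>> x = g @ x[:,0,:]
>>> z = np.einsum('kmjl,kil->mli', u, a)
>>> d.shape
(13, 13, 3, 3)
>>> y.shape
(3,)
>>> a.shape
(23, 31, 3)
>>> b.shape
(13, 13)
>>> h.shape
(13, 3)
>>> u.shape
(23, 3, 13, 3)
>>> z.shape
(3, 3, 31)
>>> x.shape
(13, 13, 3, 3)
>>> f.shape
(13, 13)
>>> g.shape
(13, 13, 3, 23)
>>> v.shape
(13, 13)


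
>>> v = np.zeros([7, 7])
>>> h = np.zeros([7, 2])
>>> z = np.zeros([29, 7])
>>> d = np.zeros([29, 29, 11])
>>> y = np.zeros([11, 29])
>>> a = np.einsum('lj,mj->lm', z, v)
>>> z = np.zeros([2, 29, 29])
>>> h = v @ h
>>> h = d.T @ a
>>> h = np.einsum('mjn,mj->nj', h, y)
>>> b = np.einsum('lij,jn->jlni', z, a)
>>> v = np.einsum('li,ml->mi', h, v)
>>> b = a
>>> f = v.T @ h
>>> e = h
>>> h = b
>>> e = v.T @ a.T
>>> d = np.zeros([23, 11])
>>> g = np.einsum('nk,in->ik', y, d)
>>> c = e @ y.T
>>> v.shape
(7, 29)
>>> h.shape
(29, 7)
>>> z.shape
(2, 29, 29)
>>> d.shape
(23, 11)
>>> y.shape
(11, 29)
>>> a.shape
(29, 7)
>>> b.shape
(29, 7)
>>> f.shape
(29, 29)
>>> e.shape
(29, 29)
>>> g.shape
(23, 29)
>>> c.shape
(29, 11)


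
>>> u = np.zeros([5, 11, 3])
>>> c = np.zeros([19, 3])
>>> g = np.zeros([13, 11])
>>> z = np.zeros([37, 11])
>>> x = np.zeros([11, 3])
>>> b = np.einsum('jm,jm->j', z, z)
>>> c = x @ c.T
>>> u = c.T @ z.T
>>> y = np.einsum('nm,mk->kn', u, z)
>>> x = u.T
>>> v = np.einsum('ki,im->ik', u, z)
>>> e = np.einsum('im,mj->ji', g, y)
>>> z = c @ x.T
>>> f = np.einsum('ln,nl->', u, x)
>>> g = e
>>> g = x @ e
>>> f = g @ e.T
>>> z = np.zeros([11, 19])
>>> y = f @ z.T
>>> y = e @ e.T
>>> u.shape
(19, 37)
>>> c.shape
(11, 19)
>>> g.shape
(37, 13)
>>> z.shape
(11, 19)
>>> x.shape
(37, 19)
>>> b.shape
(37,)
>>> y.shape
(19, 19)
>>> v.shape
(37, 19)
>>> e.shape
(19, 13)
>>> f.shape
(37, 19)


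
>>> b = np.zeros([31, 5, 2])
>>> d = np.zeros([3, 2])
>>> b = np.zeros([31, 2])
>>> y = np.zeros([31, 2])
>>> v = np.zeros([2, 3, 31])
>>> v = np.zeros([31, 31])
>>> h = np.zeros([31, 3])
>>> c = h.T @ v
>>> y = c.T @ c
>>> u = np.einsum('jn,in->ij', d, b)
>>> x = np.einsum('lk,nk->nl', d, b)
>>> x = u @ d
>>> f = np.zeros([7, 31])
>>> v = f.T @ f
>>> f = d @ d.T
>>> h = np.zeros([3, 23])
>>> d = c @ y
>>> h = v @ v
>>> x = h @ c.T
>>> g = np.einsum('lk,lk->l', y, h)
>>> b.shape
(31, 2)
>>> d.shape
(3, 31)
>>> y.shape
(31, 31)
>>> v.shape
(31, 31)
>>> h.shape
(31, 31)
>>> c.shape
(3, 31)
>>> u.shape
(31, 3)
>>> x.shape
(31, 3)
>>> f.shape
(3, 3)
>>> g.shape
(31,)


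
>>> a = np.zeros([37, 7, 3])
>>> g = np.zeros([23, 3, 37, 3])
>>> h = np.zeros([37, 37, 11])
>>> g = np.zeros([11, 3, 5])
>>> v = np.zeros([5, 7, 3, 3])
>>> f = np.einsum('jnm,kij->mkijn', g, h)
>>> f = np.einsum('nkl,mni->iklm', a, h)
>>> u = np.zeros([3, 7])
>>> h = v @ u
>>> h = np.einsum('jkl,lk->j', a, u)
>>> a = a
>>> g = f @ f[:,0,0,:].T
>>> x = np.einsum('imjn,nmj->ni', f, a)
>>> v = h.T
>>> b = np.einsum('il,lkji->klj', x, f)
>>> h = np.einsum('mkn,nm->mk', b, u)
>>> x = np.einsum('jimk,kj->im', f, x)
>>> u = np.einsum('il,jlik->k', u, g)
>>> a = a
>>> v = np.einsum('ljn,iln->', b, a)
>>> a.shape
(37, 7, 3)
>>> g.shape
(11, 7, 3, 11)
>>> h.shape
(7, 11)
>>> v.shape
()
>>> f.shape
(11, 7, 3, 37)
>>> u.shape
(11,)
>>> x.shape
(7, 3)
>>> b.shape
(7, 11, 3)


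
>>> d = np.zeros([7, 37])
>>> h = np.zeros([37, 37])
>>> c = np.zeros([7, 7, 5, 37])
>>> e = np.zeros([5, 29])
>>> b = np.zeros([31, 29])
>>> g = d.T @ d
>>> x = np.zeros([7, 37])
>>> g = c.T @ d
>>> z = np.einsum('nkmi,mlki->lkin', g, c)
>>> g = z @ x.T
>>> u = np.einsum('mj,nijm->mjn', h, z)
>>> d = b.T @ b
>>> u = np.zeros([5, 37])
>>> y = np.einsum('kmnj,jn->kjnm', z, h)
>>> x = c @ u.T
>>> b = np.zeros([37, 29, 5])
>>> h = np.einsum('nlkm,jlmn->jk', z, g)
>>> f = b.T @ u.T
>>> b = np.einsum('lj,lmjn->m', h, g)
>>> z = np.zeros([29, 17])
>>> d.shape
(29, 29)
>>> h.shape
(7, 37)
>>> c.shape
(7, 7, 5, 37)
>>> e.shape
(5, 29)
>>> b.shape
(5,)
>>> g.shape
(7, 5, 37, 7)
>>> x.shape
(7, 7, 5, 5)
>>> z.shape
(29, 17)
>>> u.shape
(5, 37)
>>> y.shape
(7, 37, 37, 5)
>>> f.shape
(5, 29, 5)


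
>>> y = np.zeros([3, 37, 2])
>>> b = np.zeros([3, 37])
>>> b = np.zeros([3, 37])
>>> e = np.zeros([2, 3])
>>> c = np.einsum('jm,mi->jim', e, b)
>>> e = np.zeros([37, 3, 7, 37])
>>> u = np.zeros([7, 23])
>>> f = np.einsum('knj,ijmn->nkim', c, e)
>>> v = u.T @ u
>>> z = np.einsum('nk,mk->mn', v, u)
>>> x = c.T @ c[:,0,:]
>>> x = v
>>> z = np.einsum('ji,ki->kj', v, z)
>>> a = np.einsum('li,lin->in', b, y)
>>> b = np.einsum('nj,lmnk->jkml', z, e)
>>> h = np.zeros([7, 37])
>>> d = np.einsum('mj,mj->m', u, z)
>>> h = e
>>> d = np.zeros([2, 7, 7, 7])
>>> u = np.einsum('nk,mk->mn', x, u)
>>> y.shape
(3, 37, 2)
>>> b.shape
(23, 37, 3, 37)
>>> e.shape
(37, 3, 7, 37)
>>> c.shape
(2, 37, 3)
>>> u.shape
(7, 23)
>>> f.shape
(37, 2, 37, 7)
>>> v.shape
(23, 23)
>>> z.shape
(7, 23)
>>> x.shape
(23, 23)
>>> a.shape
(37, 2)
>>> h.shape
(37, 3, 7, 37)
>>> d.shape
(2, 7, 7, 7)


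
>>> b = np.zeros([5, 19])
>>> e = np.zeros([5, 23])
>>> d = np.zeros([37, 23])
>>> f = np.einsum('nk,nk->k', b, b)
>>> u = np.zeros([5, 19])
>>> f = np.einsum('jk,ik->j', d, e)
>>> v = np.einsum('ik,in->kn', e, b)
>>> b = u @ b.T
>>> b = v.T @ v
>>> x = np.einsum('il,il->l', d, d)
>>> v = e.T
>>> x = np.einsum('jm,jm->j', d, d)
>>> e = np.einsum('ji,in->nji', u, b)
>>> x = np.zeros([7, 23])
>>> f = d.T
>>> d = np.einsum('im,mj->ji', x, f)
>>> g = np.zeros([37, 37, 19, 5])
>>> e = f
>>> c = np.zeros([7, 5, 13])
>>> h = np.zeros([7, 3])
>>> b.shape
(19, 19)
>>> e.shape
(23, 37)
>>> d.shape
(37, 7)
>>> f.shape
(23, 37)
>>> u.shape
(5, 19)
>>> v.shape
(23, 5)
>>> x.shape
(7, 23)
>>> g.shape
(37, 37, 19, 5)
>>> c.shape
(7, 5, 13)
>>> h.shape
(7, 3)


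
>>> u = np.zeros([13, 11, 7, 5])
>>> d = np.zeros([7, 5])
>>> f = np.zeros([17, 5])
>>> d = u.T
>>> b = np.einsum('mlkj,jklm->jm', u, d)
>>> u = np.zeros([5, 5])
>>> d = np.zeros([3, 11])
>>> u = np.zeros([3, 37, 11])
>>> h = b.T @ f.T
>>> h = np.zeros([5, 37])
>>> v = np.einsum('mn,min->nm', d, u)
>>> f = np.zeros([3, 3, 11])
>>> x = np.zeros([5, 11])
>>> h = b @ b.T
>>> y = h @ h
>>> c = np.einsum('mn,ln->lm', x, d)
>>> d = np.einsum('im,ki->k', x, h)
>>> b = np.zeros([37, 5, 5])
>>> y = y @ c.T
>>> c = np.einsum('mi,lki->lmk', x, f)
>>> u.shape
(3, 37, 11)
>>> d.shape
(5,)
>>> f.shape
(3, 3, 11)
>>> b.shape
(37, 5, 5)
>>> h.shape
(5, 5)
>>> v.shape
(11, 3)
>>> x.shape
(5, 11)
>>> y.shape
(5, 3)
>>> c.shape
(3, 5, 3)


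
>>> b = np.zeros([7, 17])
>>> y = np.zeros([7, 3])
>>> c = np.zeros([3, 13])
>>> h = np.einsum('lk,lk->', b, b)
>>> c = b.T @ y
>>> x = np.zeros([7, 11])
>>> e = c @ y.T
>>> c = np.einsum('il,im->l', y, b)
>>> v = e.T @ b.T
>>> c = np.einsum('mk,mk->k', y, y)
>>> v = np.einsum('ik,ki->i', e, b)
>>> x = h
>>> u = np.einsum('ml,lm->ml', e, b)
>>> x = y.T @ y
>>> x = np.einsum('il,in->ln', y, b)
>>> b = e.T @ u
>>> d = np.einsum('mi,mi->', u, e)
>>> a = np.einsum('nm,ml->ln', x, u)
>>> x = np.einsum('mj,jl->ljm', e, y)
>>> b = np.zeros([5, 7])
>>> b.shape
(5, 7)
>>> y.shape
(7, 3)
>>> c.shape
(3,)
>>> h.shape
()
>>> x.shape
(3, 7, 17)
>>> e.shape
(17, 7)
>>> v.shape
(17,)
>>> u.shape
(17, 7)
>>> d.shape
()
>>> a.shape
(7, 3)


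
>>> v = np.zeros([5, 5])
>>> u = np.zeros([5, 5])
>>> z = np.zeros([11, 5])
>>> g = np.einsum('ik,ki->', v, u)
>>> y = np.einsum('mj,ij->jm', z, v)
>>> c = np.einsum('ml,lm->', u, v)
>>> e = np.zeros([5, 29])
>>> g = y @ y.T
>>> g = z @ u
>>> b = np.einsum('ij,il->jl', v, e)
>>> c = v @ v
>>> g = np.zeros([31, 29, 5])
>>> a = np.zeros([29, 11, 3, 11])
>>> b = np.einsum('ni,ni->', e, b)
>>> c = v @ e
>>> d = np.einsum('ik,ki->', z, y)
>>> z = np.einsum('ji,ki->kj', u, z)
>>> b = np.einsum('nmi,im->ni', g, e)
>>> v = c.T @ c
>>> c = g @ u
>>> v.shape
(29, 29)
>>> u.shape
(5, 5)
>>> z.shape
(11, 5)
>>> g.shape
(31, 29, 5)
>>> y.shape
(5, 11)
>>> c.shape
(31, 29, 5)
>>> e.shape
(5, 29)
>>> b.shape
(31, 5)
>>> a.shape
(29, 11, 3, 11)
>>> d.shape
()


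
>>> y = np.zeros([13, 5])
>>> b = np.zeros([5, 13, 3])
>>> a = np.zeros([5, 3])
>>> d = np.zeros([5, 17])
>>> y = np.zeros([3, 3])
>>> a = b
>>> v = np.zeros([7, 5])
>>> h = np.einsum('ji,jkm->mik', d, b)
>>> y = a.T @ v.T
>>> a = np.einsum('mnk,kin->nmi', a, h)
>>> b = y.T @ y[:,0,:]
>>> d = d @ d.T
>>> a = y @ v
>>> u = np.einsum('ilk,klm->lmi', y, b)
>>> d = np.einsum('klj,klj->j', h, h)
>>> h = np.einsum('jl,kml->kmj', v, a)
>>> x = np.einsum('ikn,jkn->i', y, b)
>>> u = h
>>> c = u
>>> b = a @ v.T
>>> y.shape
(3, 13, 7)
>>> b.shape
(3, 13, 7)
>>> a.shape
(3, 13, 5)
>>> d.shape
(13,)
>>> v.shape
(7, 5)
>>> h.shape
(3, 13, 7)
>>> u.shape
(3, 13, 7)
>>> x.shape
(3,)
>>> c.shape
(3, 13, 7)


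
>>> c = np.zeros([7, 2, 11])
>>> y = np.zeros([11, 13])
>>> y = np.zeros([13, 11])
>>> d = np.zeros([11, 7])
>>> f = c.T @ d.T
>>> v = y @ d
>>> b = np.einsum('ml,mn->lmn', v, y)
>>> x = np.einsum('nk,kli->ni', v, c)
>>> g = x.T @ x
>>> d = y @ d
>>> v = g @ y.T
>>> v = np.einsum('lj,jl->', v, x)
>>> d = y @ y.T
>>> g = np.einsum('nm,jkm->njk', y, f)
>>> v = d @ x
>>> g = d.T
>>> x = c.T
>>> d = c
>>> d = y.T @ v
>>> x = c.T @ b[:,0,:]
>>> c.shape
(7, 2, 11)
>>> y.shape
(13, 11)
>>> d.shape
(11, 11)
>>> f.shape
(11, 2, 11)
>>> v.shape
(13, 11)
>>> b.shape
(7, 13, 11)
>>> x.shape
(11, 2, 11)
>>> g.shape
(13, 13)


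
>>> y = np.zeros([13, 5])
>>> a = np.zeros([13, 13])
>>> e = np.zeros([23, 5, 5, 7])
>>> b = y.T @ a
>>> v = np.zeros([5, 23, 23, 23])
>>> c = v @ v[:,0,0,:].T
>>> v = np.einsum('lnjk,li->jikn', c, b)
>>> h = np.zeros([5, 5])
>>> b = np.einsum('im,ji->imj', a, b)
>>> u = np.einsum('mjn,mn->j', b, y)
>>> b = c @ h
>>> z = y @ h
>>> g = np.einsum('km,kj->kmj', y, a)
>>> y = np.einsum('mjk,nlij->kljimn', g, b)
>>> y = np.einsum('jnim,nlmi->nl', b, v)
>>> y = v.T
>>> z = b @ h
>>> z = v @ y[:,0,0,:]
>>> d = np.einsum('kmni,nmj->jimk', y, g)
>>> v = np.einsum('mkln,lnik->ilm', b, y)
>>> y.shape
(23, 5, 13, 23)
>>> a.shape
(13, 13)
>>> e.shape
(23, 5, 5, 7)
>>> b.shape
(5, 23, 23, 5)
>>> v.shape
(13, 23, 5)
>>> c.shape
(5, 23, 23, 5)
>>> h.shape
(5, 5)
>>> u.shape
(13,)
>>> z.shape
(23, 13, 5, 23)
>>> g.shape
(13, 5, 13)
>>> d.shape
(13, 23, 5, 23)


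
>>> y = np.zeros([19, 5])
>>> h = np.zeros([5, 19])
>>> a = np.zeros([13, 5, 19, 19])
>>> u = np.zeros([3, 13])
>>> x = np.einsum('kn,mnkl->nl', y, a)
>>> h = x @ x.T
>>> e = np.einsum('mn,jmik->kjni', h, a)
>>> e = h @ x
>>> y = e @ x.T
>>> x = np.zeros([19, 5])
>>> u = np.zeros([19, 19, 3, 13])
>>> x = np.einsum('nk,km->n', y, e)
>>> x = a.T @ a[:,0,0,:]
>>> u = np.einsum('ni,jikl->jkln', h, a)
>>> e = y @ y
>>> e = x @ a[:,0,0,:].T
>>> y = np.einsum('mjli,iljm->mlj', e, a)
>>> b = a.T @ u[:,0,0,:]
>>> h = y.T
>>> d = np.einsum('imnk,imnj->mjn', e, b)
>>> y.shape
(19, 5, 19)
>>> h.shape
(19, 5, 19)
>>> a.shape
(13, 5, 19, 19)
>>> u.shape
(13, 19, 19, 5)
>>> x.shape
(19, 19, 5, 19)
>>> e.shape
(19, 19, 5, 13)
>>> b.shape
(19, 19, 5, 5)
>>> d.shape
(19, 5, 5)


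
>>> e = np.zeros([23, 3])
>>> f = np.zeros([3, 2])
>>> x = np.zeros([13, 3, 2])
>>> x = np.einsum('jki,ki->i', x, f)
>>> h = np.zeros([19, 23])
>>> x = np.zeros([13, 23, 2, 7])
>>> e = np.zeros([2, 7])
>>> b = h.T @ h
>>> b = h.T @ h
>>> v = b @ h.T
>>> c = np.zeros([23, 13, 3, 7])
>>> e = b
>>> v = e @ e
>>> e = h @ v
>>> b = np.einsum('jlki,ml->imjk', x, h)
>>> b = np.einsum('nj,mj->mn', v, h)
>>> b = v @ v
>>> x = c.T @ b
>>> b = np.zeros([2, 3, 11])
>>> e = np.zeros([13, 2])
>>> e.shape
(13, 2)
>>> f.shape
(3, 2)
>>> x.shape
(7, 3, 13, 23)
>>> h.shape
(19, 23)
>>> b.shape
(2, 3, 11)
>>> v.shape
(23, 23)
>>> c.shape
(23, 13, 3, 7)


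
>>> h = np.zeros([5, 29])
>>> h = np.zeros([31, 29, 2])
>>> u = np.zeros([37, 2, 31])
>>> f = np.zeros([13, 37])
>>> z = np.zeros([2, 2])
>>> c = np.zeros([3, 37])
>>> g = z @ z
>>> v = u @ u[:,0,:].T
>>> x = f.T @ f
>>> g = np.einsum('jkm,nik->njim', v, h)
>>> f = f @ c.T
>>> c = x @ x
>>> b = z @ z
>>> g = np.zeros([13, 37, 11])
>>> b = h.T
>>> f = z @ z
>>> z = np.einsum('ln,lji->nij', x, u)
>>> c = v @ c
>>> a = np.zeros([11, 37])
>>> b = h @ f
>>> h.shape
(31, 29, 2)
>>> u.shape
(37, 2, 31)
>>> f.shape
(2, 2)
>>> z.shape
(37, 31, 2)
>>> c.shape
(37, 2, 37)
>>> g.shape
(13, 37, 11)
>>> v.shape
(37, 2, 37)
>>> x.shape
(37, 37)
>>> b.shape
(31, 29, 2)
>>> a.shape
(11, 37)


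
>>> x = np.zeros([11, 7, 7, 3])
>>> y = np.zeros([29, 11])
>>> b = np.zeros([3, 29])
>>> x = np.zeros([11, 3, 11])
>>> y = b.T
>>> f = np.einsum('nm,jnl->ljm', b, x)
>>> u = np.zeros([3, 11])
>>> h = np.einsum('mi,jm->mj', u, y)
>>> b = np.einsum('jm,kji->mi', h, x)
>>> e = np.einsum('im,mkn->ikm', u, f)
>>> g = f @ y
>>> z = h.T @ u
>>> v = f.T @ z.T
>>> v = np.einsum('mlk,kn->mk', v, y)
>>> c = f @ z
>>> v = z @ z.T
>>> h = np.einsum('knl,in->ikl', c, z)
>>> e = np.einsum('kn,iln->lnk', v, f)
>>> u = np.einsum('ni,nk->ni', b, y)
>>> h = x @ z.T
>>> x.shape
(11, 3, 11)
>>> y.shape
(29, 3)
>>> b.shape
(29, 11)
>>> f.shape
(11, 11, 29)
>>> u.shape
(29, 11)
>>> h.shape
(11, 3, 29)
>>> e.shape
(11, 29, 29)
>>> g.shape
(11, 11, 3)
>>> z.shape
(29, 11)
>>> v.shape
(29, 29)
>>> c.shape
(11, 11, 11)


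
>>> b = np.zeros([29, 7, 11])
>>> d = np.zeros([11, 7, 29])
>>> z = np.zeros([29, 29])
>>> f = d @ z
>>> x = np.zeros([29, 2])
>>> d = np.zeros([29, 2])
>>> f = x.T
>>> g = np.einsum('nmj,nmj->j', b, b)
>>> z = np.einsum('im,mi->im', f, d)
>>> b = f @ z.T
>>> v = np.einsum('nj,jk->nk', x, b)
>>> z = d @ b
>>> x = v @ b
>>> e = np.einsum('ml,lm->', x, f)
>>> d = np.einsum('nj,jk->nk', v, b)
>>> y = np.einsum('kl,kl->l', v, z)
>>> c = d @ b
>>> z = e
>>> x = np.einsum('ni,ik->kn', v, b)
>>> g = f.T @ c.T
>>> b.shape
(2, 2)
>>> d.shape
(29, 2)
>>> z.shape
()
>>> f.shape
(2, 29)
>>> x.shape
(2, 29)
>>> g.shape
(29, 29)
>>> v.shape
(29, 2)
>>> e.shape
()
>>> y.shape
(2,)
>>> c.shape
(29, 2)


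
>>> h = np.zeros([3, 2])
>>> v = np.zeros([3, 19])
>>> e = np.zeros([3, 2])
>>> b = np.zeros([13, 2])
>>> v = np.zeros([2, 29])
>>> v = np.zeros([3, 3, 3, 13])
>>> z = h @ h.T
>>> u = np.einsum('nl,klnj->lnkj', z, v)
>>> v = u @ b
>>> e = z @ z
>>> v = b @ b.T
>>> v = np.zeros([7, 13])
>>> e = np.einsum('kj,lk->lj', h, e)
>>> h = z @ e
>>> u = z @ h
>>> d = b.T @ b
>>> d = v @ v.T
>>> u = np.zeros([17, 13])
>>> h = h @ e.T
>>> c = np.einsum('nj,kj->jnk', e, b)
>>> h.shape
(3, 3)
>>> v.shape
(7, 13)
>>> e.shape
(3, 2)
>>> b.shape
(13, 2)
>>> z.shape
(3, 3)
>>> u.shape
(17, 13)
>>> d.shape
(7, 7)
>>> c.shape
(2, 3, 13)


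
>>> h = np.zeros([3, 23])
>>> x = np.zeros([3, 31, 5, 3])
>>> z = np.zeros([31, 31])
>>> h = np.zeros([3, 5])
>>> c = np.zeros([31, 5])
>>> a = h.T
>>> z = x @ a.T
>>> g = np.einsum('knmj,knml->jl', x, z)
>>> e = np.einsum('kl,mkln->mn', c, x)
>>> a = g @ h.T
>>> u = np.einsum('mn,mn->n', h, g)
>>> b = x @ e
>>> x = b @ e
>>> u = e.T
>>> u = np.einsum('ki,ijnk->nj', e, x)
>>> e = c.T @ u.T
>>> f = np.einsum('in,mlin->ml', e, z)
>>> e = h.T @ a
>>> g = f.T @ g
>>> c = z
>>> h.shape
(3, 5)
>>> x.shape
(3, 31, 5, 3)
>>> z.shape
(3, 31, 5, 5)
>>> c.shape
(3, 31, 5, 5)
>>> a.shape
(3, 3)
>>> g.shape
(31, 5)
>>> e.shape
(5, 3)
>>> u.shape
(5, 31)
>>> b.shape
(3, 31, 5, 3)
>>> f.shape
(3, 31)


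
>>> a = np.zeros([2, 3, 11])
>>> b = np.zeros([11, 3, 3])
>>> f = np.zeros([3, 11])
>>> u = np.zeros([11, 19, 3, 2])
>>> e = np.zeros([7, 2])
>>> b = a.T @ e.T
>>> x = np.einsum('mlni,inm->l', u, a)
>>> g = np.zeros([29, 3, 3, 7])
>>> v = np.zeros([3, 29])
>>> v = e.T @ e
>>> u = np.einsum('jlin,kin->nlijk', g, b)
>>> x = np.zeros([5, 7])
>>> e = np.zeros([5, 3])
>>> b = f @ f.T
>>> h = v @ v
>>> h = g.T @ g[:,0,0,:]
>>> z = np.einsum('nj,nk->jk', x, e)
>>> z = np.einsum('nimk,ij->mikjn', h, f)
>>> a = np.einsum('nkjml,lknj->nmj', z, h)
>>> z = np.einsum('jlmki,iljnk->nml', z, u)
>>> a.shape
(3, 11, 7)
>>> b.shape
(3, 3)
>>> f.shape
(3, 11)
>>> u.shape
(7, 3, 3, 29, 11)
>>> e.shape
(5, 3)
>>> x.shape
(5, 7)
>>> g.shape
(29, 3, 3, 7)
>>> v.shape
(2, 2)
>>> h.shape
(7, 3, 3, 7)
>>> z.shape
(29, 7, 3)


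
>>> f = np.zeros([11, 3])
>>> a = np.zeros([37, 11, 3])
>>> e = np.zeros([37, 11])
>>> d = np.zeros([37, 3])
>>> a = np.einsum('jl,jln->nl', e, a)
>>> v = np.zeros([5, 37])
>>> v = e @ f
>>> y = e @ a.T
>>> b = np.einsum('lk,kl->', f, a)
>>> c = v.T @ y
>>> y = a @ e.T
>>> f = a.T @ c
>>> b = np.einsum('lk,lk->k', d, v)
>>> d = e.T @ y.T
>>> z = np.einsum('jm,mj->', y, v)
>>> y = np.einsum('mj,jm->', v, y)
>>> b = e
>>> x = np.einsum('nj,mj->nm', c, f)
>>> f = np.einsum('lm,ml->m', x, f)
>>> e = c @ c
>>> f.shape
(11,)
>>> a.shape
(3, 11)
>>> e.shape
(3, 3)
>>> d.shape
(11, 3)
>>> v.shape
(37, 3)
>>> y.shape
()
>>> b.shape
(37, 11)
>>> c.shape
(3, 3)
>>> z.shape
()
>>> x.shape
(3, 11)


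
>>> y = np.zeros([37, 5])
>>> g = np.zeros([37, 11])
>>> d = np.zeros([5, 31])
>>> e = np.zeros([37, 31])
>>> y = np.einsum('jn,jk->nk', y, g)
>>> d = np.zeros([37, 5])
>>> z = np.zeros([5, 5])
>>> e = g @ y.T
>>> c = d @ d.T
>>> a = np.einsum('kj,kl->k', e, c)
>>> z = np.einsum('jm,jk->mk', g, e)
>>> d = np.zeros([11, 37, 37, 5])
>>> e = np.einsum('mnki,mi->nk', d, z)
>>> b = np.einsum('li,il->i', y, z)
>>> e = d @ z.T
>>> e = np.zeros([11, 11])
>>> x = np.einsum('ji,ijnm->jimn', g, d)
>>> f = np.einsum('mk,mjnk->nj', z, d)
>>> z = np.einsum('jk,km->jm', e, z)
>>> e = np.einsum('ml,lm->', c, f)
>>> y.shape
(5, 11)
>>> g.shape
(37, 11)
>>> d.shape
(11, 37, 37, 5)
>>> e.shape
()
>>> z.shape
(11, 5)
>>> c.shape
(37, 37)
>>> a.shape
(37,)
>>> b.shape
(11,)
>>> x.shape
(37, 11, 5, 37)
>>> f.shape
(37, 37)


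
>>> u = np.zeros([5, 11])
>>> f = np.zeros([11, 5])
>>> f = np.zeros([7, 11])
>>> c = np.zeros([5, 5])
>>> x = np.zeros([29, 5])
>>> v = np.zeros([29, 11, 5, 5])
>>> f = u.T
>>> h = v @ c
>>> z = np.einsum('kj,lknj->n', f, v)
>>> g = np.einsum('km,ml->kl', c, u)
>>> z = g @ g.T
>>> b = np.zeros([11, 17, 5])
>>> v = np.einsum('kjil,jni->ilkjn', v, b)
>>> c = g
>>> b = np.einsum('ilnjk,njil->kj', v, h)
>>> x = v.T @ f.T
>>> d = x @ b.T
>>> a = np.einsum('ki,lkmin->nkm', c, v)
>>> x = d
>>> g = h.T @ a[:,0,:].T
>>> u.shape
(5, 11)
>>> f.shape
(11, 5)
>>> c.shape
(5, 11)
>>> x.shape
(17, 11, 29, 5, 17)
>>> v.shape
(5, 5, 29, 11, 17)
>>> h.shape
(29, 11, 5, 5)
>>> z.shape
(5, 5)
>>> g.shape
(5, 5, 11, 17)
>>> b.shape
(17, 11)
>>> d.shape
(17, 11, 29, 5, 17)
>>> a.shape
(17, 5, 29)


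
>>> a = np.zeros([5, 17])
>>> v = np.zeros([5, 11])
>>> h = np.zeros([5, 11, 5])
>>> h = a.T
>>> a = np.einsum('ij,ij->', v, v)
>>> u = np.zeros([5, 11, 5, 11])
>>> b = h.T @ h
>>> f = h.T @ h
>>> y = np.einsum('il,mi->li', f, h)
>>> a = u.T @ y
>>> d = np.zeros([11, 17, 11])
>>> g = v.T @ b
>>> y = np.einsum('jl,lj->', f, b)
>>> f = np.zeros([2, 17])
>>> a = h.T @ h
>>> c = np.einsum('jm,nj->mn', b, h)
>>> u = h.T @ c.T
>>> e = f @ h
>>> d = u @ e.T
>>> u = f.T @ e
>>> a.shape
(5, 5)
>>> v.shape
(5, 11)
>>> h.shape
(17, 5)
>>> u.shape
(17, 5)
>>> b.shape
(5, 5)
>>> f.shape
(2, 17)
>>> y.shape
()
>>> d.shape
(5, 2)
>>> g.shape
(11, 5)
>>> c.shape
(5, 17)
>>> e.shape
(2, 5)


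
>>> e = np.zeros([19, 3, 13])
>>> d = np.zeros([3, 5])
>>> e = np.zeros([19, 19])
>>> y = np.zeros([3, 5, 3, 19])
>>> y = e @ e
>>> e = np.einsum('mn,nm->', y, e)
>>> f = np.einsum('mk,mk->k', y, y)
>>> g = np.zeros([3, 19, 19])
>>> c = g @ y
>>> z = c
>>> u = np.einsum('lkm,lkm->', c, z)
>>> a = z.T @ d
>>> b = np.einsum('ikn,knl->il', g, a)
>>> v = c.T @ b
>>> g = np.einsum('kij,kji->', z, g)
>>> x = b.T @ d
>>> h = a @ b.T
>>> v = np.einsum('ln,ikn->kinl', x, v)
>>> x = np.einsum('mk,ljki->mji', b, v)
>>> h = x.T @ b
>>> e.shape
()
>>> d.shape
(3, 5)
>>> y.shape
(19, 19)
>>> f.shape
(19,)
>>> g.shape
()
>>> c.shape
(3, 19, 19)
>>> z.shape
(3, 19, 19)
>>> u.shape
()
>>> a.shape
(19, 19, 5)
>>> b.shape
(3, 5)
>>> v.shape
(19, 19, 5, 5)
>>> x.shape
(3, 19, 5)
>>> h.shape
(5, 19, 5)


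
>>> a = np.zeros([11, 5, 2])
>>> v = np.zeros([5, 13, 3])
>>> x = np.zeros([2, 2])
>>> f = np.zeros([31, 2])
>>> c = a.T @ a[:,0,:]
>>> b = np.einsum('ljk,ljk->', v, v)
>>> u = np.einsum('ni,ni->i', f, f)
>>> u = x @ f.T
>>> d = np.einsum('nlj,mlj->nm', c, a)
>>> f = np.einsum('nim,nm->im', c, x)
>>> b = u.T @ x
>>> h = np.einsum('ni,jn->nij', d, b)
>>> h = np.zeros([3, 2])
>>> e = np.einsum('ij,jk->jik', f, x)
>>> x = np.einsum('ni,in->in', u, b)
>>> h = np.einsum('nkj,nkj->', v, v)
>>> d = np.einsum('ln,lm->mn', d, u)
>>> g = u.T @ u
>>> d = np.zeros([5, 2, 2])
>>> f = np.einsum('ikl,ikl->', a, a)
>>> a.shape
(11, 5, 2)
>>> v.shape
(5, 13, 3)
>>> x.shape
(31, 2)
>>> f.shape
()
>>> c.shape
(2, 5, 2)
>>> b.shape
(31, 2)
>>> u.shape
(2, 31)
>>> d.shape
(5, 2, 2)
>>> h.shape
()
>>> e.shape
(2, 5, 2)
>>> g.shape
(31, 31)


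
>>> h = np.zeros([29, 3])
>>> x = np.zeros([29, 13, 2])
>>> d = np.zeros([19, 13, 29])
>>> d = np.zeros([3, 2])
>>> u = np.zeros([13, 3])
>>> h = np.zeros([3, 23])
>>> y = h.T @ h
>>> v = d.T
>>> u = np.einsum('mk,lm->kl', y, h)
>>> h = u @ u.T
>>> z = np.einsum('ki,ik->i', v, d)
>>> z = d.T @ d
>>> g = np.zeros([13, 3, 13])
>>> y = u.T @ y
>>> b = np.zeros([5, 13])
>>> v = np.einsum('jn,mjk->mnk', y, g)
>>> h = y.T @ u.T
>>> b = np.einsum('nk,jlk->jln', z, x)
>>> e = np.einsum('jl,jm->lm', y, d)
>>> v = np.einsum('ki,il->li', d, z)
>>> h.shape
(23, 23)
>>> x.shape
(29, 13, 2)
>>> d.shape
(3, 2)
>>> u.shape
(23, 3)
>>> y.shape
(3, 23)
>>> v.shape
(2, 2)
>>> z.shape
(2, 2)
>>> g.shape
(13, 3, 13)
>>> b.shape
(29, 13, 2)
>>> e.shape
(23, 2)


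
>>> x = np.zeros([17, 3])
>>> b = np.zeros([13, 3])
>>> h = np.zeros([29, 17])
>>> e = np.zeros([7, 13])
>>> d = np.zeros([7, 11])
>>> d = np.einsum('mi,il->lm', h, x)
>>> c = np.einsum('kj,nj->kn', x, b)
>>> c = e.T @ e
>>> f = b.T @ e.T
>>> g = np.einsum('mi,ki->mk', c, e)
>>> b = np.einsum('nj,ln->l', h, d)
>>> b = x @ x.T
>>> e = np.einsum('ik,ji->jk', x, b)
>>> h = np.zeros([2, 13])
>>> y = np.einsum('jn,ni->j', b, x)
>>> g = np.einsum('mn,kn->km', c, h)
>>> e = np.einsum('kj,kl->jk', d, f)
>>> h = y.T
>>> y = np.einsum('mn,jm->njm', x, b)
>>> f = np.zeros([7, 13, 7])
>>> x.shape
(17, 3)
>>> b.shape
(17, 17)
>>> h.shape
(17,)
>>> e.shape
(29, 3)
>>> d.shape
(3, 29)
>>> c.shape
(13, 13)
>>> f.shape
(7, 13, 7)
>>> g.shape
(2, 13)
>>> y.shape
(3, 17, 17)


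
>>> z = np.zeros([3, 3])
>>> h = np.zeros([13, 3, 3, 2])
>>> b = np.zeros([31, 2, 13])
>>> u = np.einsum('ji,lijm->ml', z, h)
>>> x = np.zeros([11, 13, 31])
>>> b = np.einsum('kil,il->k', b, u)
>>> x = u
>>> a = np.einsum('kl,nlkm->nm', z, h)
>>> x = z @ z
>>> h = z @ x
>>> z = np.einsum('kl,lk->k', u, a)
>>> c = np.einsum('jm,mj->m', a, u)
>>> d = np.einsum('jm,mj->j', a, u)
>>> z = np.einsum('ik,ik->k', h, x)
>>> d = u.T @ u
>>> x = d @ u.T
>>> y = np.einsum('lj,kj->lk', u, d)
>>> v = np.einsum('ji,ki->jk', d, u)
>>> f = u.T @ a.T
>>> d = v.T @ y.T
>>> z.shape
(3,)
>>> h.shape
(3, 3)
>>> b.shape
(31,)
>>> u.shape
(2, 13)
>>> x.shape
(13, 2)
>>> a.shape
(13, 2)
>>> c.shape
(2,)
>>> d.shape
(2, 2)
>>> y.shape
(2, 13)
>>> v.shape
(13, 2)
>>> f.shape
(13, 13)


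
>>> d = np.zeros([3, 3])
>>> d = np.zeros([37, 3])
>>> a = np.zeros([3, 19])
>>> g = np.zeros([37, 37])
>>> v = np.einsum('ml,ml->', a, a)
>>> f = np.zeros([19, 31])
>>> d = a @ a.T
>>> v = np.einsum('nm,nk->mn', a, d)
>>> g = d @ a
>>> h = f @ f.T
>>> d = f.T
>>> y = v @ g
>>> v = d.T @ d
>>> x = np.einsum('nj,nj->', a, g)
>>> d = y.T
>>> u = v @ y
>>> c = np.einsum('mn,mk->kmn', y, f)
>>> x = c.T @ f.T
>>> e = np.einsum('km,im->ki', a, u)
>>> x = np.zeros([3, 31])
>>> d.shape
(19, 19)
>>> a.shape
(3, 19)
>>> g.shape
(3, 19)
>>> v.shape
(19, 19)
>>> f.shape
(19, 31)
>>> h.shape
(19, 19)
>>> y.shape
(19, 19)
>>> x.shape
(3, 31)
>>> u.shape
(19, 19)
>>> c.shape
(31, 19, 19)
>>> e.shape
(3, 19)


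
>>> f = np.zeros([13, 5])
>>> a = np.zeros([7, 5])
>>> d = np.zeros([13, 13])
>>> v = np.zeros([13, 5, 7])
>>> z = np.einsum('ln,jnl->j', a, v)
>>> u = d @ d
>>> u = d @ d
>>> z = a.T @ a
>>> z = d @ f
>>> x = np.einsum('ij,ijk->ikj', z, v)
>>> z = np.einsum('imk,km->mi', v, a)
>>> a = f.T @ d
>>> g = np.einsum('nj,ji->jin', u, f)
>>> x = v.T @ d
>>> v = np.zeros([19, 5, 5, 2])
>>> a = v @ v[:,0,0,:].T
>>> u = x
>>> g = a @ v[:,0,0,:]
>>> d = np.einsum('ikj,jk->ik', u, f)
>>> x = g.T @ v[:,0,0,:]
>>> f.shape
(13, 5)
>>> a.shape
(19, 5, 5, 19)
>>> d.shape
(7, 5)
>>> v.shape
(19, 5, 5, 2)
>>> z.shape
(5, 13)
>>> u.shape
(7, 5, 13)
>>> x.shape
(2, 5, 5, 2)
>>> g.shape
(19, 5, 5, 2)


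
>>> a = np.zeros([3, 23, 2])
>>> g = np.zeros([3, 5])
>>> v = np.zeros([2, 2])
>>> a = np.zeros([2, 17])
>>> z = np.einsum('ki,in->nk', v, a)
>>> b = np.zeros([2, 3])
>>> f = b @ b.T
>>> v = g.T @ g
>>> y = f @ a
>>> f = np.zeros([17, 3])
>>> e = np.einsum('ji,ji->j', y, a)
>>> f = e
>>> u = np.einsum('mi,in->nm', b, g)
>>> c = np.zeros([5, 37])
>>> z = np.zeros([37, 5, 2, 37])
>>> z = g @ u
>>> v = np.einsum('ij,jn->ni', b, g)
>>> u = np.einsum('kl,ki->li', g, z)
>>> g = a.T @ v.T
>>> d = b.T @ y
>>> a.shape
(2, 17)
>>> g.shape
(17, 5)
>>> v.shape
(5, 2)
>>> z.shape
(3, 2)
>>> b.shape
(2, 3)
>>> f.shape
(2,)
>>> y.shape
(2, 17)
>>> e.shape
(2,)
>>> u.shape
(5, 2)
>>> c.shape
(5, 37)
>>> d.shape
(3, 17)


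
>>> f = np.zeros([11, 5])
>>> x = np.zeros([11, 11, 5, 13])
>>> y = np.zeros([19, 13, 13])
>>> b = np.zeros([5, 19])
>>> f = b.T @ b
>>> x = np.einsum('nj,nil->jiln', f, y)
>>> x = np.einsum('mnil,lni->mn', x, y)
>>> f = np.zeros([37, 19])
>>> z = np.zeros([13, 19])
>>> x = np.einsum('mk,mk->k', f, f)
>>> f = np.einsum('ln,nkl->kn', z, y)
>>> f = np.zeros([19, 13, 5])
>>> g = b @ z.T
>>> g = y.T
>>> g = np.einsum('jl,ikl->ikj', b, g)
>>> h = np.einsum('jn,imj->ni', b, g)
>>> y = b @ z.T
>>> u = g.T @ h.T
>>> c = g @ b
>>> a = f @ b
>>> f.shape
(19, 13, 5)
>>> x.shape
(19,)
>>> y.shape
(5, 13)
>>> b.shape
(5, 19)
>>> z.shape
(13, 19)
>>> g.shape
(13, 13, 5)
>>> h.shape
(19, 13)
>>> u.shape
(5, 13, 19)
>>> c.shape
(13, 13, 19)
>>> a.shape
(19, 13, 19)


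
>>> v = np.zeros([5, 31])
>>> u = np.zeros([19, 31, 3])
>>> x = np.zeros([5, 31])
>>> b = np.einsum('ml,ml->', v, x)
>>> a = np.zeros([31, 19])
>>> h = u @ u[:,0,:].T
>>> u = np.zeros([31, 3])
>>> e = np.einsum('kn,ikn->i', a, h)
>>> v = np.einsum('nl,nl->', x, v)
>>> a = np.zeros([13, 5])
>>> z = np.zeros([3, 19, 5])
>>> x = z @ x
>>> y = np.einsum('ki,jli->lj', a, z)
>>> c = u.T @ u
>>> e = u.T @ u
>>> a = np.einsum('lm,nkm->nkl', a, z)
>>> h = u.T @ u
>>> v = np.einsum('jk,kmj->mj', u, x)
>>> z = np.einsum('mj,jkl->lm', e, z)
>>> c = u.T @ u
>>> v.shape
(19, 31)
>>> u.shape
(31, 3)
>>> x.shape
(3, 19, 31)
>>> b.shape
()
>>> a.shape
(3, 19, 13)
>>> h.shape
(3, 3)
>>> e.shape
(3, 3)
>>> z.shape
(5, 3)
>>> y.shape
(19, 3)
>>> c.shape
(3, 3)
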